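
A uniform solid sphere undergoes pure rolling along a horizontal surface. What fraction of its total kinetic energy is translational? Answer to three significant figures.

fraction ≈ 0.714

For this body I = (2/5)MR², i.e. k = I/(MR²) = 0.4.
With ω = v/R, KE_trans = ½Mv² and KE_rot = ½Iω² = ½kMv², so KE_total = ½(1+k)Mv².
The translational fraction is therefore 1/(1+k) = 1/1.4 ≈ 0.714.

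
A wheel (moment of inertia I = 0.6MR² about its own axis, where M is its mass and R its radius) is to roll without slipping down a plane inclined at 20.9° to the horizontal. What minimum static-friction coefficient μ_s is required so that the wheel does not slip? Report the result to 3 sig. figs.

For this body I = 0.6MR², i.e. k = I/(MR²) = 0.6.
Along the incline Mg sinθ − f = Ma, and torque about the center fR = Iα = kMR²(a/R) gives f = kMa.
These give a = g sinθ/(1+k) and the required friction f = kMg sinθ/(1+k).
With N = Mg cosθ, the no-slip condition f ≤ μN gives μ_min = f/N = k tanθ/(1+k).
μ_min = 0.6 × tan20.9° / 1.6 ≈ 0.143.

μ_min ≈ 0.143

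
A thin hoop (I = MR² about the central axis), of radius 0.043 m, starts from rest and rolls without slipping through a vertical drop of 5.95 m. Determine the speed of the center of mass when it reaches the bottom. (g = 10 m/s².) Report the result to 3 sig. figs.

v ≈ 7.71 m/s

Here I = MR², so the shape factor k = I/(MR²) = 1.
Pure rolling means v = ωR; then KE = ½Mv² + ½I(v/R)² = ½(1+k)Mv² = Mv².
Setting Mgh = Mv² gives v = √(2gh/(1+k)) = √(2·10·5.95/2) ≈ 7.71 m/s.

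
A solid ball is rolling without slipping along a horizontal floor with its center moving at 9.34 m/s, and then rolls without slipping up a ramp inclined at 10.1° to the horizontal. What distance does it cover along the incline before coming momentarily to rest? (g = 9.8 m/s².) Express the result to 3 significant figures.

For this body I = (2/5)MR², i.e. k = I/(MR²) = 0.4.
The rolling condition ω = v/R makes the rotational term ½I(v/R)² = ½kMv², so KE_total = ½(1+k)Mv² = (7/10)Mv².
Setting this equal to Mgh gives the vertical rise h = (1+k)v₀²/(2g) = 1.4×9.34²/(2×9.8) = 6.231 m.
Along the incline, d = h/sinθ = 6.231/sin10.1° ≈ 35.5 m.

d ≈ 35.5 m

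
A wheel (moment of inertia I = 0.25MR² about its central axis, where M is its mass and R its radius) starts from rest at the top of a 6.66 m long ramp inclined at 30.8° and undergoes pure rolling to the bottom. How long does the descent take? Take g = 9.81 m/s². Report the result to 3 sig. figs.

t ≈ 1.82 s

With I = 0.25MR², the ratio k = I/(MR²) is 0.25.
Translational: Mg sinθ − f = Ma. Rotational about the CM: fR = Iα = kMRa, so f = kMa.
Hence a = g sinθ/(1+k) = 9.81×sin30.8°/1.25 = 4.019 m/s².
With constant a from rest, t = √(2L/a) = √(2·6.66/4.019) ≈ 1.82 s.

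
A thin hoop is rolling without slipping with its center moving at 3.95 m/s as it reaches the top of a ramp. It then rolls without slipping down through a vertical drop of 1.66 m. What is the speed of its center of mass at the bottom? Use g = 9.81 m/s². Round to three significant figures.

Here I = MR², so the shape factor k = I/(MR²) = 1.
Since it rolls without slipping, ω = v/R and KE = ½Mv² + ½Iω² = ½(1+k)Mv² = Mv².
Conserving energy between top and bottom: Mv² = Mv₀² + Mgh, hence v² = v₀² + 2gh/(1+k).
v = √(3.95² + 2×9.81×1.66/2) = √31.89 ≈ 5.65 m/s.

v ≈ 5.65 m/s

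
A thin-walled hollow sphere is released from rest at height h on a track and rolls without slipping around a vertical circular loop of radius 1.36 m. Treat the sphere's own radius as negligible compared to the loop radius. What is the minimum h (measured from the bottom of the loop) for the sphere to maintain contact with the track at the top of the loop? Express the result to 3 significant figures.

The moment of inertia is (2/3)MR², giving k ≡ I/(MR²) = 2/3.
At the top, contact is just lost when gravity alone supplies the centripetal force: Mg = Mv_top²/r, i.e. v_top² = gr.
With ω = v/R, the kinetic energy at speed v is ½(1+k)Mv² = (5/6)Mv².
Energy conservation from release (height h) to the top (height 2r): Mgh = Mg(2r) + (5/6)M·gr.
Thus h_min = 2r + (1+k)r/2 = r(2 + 1.667/2) = 1.36 × 2.833 ≈ 3.85 m.

h_min ≈ 3.85 m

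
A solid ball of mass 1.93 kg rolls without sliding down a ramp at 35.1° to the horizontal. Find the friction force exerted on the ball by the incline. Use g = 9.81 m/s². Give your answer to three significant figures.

f ≈ 3.11 N

With I = (2/5)MR², the ratio k = I/(MR²) is 0.4.
Translational: Mg sinθ − f = Ma. Rotational about the CM: fR = Iα = kMRa, so f = kMa.
Combining, a = g sinθ/(1+k) and f = kMa = kMg sinθ/(1+k).
f = 0.4 × 1.93 × 9.81 × sin35.1° / 1.4 ≈ 3.11 N.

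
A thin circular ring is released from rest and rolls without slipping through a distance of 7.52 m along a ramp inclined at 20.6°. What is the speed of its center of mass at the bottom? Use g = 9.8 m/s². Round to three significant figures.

The moment of inertia is MR², giving k ≡ I/(MR²) = 1.
Since it rolls without slipping, ω = v/R and KE = ½Mv² + ½Iω² = ½(1+k)Mv² = Mv².
The vertical drop is h = L sinθ = 7.52 × sin20.6° = 2.646 m.
Setting Mgh = Mv² gives v = √(2gh/(1+k)) = √(2·9.8·2.646/2) ≈ 5.09 m/s.

v ≈ 5.09 m/s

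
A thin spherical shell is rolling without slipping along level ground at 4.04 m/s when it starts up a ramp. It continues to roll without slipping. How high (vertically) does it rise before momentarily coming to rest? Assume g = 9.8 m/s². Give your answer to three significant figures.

Here I = (2/3)MR², so the shape factor k = I/(MR²) = 2/3.
The rolling condition ω = v/R makes the rotational term ½I(v/R)² = ½kMv², so KE_total = ½(1+k)Mv² = (5/6)Mv².
At the top the kinetic energy is zero, so (5/6)Mv₀² = Mgh.
Thus h = (1+k)v₀²/(2g) = 1.667 × 4.04² / (2 × 9.8) ≈ 1.39 m.

h ≈ 1.39 m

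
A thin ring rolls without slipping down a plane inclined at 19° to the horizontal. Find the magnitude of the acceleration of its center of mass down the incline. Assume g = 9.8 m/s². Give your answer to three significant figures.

a ≈ 1.60 m/s²

The moment of inertia is MR², giving k ≡ I/(MR²) = 1.
Newton's second law down the slope: Mg sinθ − f = Ma. The torque equation fR = Iα (with α = a/R) gives f = kMa.
Eliminating f: Mg sinθ = (1+k)Ma, so a = g sinθ/(1+k) = 9.8 × sin19° / 2 ≈ 1.60 m/s².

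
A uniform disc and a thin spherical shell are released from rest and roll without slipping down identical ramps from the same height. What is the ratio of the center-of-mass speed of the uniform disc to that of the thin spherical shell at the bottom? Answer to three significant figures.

v_ratio ≈ 1.05

Each satisfies Mgh = ½(1+k)Mv² with k = I/(MR²), so v ∝ 1/√(1+k).
For the uniform disc k = 0.5; for the thin spherical shell k = 2/3.
v₁/v₂ = √((1+k₂)/(1+k₁)) = √(1.667/1.5) ≈ 1.05.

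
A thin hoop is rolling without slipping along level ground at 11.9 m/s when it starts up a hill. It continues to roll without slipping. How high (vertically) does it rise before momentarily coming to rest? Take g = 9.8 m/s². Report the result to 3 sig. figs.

For this body I = MR², i.e. k = I/(MR²) = 1.
The rolling condition ω = v/R makes the rotational term ½I(v/R)² = ½kMv², so KE_total = ½(1+k)Mv² = Mv².
All of this converts to potential energy at the highest point: Mv₀² = Mgh.
Thus h = (1+k)v₀²/(2g) = 2 × 11.9² / (2 × 9.8) ≈ 14.5 m.

h ≈ 14.5 m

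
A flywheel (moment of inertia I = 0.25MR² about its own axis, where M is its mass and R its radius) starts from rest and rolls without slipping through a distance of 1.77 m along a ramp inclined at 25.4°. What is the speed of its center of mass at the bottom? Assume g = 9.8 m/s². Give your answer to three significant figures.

With I = 0.25MR², the ratio k = I/(MR²) is 0.25.
The rolling condition ω = v/R makes the rotational term ½I(v/R)² = ½kMv², so KE_total = ½(1+k)Mv² = (5/8)Mv².
The vertical drop is h = L sinθ = 1.77 × sin25.4° = 0.7592 m.
Setting Mgh = (5/8)Mv² gives v = √(2gh/(1+k)) = √(2·9.8·0.7592/1.25) ≈ 3.45 m/s.

v ≈ 3.45 m/s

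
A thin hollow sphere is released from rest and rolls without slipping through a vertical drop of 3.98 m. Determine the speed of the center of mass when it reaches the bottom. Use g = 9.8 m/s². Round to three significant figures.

For this body I = (2/3)MR², i.e. k = I/(MR²) = 2/3.
The rolling condition ω = v/R makes the rotational term ½I(v/R)² = ½kMv², so KE_total = ½(1+k)Mv² = (5/6)Mv².
Energy conservation: Mgh = (5/6)Mv², so v = √(2gh/(1+k)) = √(2 × 9.8 × 3.98 / 1.667) ≈ 6.84 m/s.

v ≈ 6.84 m/s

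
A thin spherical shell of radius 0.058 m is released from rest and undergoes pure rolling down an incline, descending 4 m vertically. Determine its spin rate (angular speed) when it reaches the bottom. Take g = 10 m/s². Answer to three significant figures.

Here I = (2/3)MR², so the shape factor k = I/(MR²) = 2/3.
Since it rolls without slipping, ω = v/R and KE = ½Mv² + ½Iω² = ½(1+k)Mv² = (5/6)Mv².
Energy conservation Mgh = ½(1+k)Mv² gives v = √(2gh/(1+k)) = √(2 × 10 × 4 / 1.667) = 6.928 m/s.
The angular speed follows from ω = v/R = 6.928/0.058 ≈ 119 rad/s.

ω ≈ 119 rad/s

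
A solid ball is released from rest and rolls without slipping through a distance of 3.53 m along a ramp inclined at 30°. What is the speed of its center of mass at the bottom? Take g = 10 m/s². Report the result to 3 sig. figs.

Here I = (2/5)MR², so the shape factor k = I/(MR²) = 0.4.
The rolling condition ω = v/R makes the rotational term ½I(v/R)² = ½kMv², so KE_total = ½(1+k)Mv² = (7/10)Mv².
The vertical drop is h = L sinθ = 3.53 × sin30° = 1.765 m.
Setting Mgh = (7/10)Mv² gives v = √(2gh/(1+k)) = √(2·10·1.765/1.4) ≈ 5.02 m/s.

v ≈ 5.02 m/s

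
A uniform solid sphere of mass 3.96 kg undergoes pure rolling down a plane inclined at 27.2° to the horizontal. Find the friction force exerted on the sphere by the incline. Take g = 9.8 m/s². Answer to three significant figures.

The moment of inertia is (2/5)MR², giving k ≡ I/(MR²) = 0.4.
Newton's second law down the slope: Mg sinθ − f = Ma. The torque equation fR = Iα (with α = a/R) gives f = kMa.
Combining, a = g sinθ/(1+k) and f = kMa = kMg sinθ/(1+k).
f = 0.4 × 3.96 × 9.8 × sin27.2° / 1.4 ≈ 5.07 N.

f ≈ 5.07 N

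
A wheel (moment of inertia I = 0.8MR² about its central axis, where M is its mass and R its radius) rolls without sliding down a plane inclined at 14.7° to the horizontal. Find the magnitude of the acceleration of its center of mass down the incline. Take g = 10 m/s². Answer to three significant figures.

a ≈ 1.41 m/s²

The moment of inertia is 0.8MR², giving k ≡ I/(MR²) = 0.8.
Newton's second law down the slope: Mg sinθ − f = Ma. The torque equation fR = Iα (with α = a/R) gives f = kMa.
Eliminating f: Mg sinθ = (1+k)Ma, so a = g sinθ/(1+k) = 10 × sin14.7° / 1.8 ≈ 1.41 m/s².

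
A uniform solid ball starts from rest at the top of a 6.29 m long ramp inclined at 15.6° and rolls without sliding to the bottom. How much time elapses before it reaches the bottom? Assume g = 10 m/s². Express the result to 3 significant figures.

t ≈ 2.56 s

The moment of inertia is (2/5)MR², giving k ≡ I/(MR²) = 0.4.
Newton's second law down the slope: Mg sinθ − f = Ma. The torque equation fR = Iα (with α = a/R) gives f = kMa.
Hence a = g sinθ/(1+k) = 10×sin15.6°/1.4 = 1.921 m/s².
Starting from rest, L = ½at², so t = √(2L/a) = √(2×6.29/1.921) ≈ 2.56 s.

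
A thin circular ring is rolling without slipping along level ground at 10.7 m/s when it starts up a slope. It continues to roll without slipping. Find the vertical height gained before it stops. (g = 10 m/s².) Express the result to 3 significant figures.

Here I = MR², so the shape factor k = I/(MR²) = 1.
Pure rolling means v = ωR; then KE = ½Mv² + ½I(v/R)² = ½(1+k)Mv² = Mv².
At the top the kinetic energy is zero, so Mv₀² = Mgh.
Thus h = (1+k)v₀²/(2g) = 2 × 10.7² / (2 × 10) ≈ 11.4 m.

h ≈ 11.4 m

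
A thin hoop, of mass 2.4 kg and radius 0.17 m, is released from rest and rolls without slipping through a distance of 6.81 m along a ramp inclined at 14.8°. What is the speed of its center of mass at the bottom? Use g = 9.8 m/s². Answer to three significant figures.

For this body I = MR², i.e. k = I/(MR²) = 1.
Rolling without slipping gives ω = v/R, so the total kinetic energy is ½Mv² + ½Iω² = ½(1+k)Mv² = Mv².
The vertical drop is h = L sinθ = 6.81 × sin14.8° = 1.74 m.
Energy conservation: Mgh = Mv², so v = √(2gh/(1+k)) = √(2 × 9.8 × 1.74 / 2) ≈ 4.13 m/s.

v ≈ 4.13 m/s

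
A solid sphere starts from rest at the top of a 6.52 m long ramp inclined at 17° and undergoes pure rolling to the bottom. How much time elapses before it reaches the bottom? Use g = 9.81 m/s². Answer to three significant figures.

Here I = (2/5)MR², so the shape factor k = I/(MR²) = 0.4.
Newton's second law down the slope: Mg sinθ − f = Ma. The torque equation fR = Iα (with α = a/R) gives f = kMa.
Hence a = g sinθ/(1+k) = 9.81×sin17°/1.4 = 2.049 m/s².
With constant a from rest, t = √(2L/a) = √(2·6.52/2.049) ≈ 2.52 s.

t ≈ 2.52 s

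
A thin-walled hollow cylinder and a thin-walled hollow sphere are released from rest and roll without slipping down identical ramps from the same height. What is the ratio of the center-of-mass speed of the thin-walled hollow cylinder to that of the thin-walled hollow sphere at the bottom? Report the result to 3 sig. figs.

v_ratio ≈ 0.913

Each satisfies Mgh = ½(1+k)Mv² with k = I/(MR²), so v ∝ 1/√(1+k).
For the thin-walled hollow cylinder k = 1; for the thin-walled hollow sphere k = 2/3.
v₁/v₂ = √((1+k₂)/(1+k₁)) = √(1.667/2) ≈ 0.913.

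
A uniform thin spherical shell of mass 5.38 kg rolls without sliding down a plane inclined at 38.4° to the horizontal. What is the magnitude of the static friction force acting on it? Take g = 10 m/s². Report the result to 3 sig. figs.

f ≈ 13.4 N

The moment of inertia is (2/3)MR², giving k ≡ I/(MR²) = 2/3.
Translational: Mg sinθ − f = Ma. Rotational about the CM: fR = Iα = kMRa, so f = kMa.
Combining, a = g sinθ/(1+k) and f = kMa = kMg sinθ/(1+k).
f = (2/3) × 5.38 × 10 × sin38.4° / 1.667 ≈ 13.4 N.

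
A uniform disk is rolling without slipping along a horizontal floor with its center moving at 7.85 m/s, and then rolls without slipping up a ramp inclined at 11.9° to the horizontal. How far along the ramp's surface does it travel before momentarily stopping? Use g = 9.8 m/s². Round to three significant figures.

With I = (1/2)MR², the ratio k = I/(MR²) is 0.5.
Pure rolling means v = ωR; then KE = ½Mv² + ½I(v/R)² = ½(1+k)Mv² = (3/4)Mv².
Setting this equal to Mgh gives the vertical rise h = (1+k)v₀²/(2g) = 1.5×7.85²/(2×9.8) = 4.716 m.
The distance along the slope is d = h/sinθ = 4.716/sin11.9° ≈ 22.9 m.

d ≈ 22.9 m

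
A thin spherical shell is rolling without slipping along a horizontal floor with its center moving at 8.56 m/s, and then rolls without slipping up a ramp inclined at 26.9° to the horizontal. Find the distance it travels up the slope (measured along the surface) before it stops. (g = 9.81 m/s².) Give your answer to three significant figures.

d ≈ 13.8 m

Here I = (2/3)MR², so the shape factor k = I/(MR²) = 2/3.
Pure rolling means v = ωR; then KE = ½Mv² + ½I(v/R)² = ½(1+k)Mv² = (5/6)Mv².
Setting this equal to Mgh gives the vertical rise h = (1+k)v₀²/(2g) = 1.667×8.56²/(2×9.81) = 6.224 m.
Along the incline, d = h/sinθ = 6.224/sin26.9° ≈ 13.8 m.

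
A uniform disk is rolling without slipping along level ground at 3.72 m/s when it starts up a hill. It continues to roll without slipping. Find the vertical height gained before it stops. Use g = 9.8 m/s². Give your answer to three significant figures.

The moment of inertia is (1/2)MR², giving k ≡ I/(MR²) = 0.5.
Rolling without slipping gives ω = v/R, so the total kinetic energy is ½Mv² + ½Iω² = ½(1+k)Mv² = (3/4)Mv².
At the top the kinetic energy is zero, so (3/4)Mv₀² = Mgh.
Thus h = (1+k)v₀²/(2g) = 1.5 × 3.72² / (2 × 9.8) ≈ 1.06 m.

h ≈ 1.06 m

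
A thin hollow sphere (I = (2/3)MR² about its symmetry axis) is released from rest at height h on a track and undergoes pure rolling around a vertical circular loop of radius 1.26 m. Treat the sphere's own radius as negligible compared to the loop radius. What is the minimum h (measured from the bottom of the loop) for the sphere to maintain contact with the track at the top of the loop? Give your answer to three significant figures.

With I = (2/3)MR², the ratio k = I/(MR²) is 2/3.
At the top of the loop, the minimum-contact condition is Mg = Mv_top²/r, so v_top² = gr.
With ω = v/R, the kinetic energy at speed v is ½(1+k)Mv² = (5/6)Mv².
Energy conservation from release (height h) to the top (height 2r): Mgh = Mg(2r) + (5/6)M·gr.
Thus h_min = 2r + (1+k)r/2 = r(2 + 1.667/2) = 1.26 × 2.833 ≈ 3.57 m.

h_min ≈ 3.57 m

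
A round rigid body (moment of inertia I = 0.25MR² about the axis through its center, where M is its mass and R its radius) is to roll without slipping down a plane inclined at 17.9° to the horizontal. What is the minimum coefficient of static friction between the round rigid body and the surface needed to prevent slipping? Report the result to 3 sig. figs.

The moment of inertia is 0.25MR², giving k ≡ I/(MR²) = 0.25.
Translational: Mg sinθ − f = Ma. Rotational about the CM: fR = Iα = kMRa, so f = kMa.
These give a = g sinθ/(1+k) and the required friction f = kMg sinθ/(1+k).
The normal force is N = Mg cosθ, so μ_min = f/N = k tanθ/(1+k).
μ_min = 0.25 × tan17.9° / 1.25 ≈ 0.0646.

μ_min ≈ 0.0646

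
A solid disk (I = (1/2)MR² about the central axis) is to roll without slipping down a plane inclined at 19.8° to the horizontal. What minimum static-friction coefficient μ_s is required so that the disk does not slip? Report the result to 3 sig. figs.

Here I = (1/2)MR², so the shape factor k = I/(MR²) = 0.5.
Along the incline Mg sinθ − f = Ma, and torque about the center fR = Iα = kMR²(a/R) gives f = kMa.
These give a = g sinθ/(1+k) and the required friction f = kMg sinθ/(1+k).
With N = Mg cosθ, the no-slip condition f ≤ μN gives μ_min = f/N = k tanθ/(1+k).
μ_min = 0.5 × tan19.8° / 1.5 ≈ 0.120.

μ_min ≈ 0.120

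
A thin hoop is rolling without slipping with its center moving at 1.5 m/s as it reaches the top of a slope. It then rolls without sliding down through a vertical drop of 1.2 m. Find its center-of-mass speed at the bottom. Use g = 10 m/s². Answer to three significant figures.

v ≈ 3.77 m/s

Here I = MR², so the shape factor k = I/(MR²) = 1.
Pure rolling means v = ωR; then KE = ½Mv² + ½I(v/R)² = ½(1+k)Mv² = Mv².
Energy conservation: Mv₀² + Mgh = Mv², so v² = v₀² + 2gh/(1+k).
v = √(1.5² + 2×10×1.2/2) = √14.25 ≈ 3.77 m/s.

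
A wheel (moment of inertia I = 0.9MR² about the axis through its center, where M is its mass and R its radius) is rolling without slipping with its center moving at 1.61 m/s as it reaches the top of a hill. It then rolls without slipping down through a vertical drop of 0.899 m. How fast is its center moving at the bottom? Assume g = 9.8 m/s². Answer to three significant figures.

v ≈ 3.44 m/s

Here I = 0.9MR², so the shape factor k = I/(MR²) = 0.9.
The rolling condition ω = v/R makes the rotational term ½I(v/R)² = ½kMv², so KE_total = ½(1+k)Mv² = (19/20)Mv².
Energy conservation: (19/20)Mv₀² + Mgh = (19/20)Mv², so v² = v₀² + 2gh/(1+k).
v = √(1.61² + 2×9.8×0.899/1.9) = √11.87 ≈ 3.44 m/s.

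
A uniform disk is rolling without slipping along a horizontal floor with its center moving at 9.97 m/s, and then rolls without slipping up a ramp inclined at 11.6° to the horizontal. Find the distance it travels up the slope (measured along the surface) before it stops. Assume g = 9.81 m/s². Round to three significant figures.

The moment of inertia is (1/2)MR², giving k ≡ I/(MR²) = 0.5.
Since it rolls without slipping, ω = v/R and KE = ½Mv² + ½Iω² = ½(1+k)Mv² = (3/4)Mv².
Setting this equal to Mgh gives the vertical rise h = (1+k)v₀²/(2g) = 1.5×9.97²/(2×9.81) = 7.599 m.
Along the incline, d = h/sinθ = 7.599/sin11.6° ≈ 37.8 m.

d ≈ 37.8 m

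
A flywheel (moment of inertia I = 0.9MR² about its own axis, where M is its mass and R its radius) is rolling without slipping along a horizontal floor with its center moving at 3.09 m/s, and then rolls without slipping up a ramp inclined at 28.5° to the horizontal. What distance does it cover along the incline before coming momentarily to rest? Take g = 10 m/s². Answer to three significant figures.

Here I = 0.9MR², so the shape factor k = I/(MR²) = 0.9.
Pure rolling means v = ωR; then KE = ½Mv² + ½I(v/R)² = ½(1+k)Mv² = (19/20)Mv².
Setting this equal to Mgh gives the vertical rise h = (1+k)v₀²/(2g) = 1.9×3.09²/(2×10) = 0.9071 m.
Along the incline, d = h/sinθ = 0.9071/sin28.5° ≈ 1.90 m.

d ≈ 1.90 m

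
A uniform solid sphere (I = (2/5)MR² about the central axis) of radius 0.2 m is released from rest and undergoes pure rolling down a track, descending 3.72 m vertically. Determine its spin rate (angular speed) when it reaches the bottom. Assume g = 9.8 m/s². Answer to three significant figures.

With I = (2/5)MR², the ratio k = I/(MR²) is 0.4.
Since it rolls without slipping, ω = v/R and KE = ½Mv² + ½Iω² = ½(1+k)Mv² = (7/10)Mv².
Energy conservation Mgh = ½(1+k)Mv² gives v = √(2gh/(1+k)) = √(2 × 9.8 × 3.72 / 1.4) = 7.217 m/s.
The angular speed follows from ω = v/R = 7.217/0.2 ≈ 36.1 rad/s.

ω ≈ 36.1 rad/s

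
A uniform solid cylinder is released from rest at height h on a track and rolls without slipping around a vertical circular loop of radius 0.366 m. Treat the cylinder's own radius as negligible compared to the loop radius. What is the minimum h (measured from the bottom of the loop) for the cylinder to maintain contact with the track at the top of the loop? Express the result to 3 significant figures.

h_min ≈ 1.01 m

For this body I = (1/2)MR², i.e. k = I/(MR²) = 0.5.
At the top of the loop, the minimum-contact condition is Mg = Mv_top²/r, so v_top² = gr.
With ω = v/R, the kinetic energy at speed v is ½(1+k)Mv² = (3/4)Mv².
Energy conservation from release (height h) to the top (height 2r): Mgh = Mg(2r) + (3/4)M·gr.
Thus h_min = 2r + (1+k)r/2 = r(2 + 1.5/2) = 0.366 × 2.75 ≈ 1.01 m.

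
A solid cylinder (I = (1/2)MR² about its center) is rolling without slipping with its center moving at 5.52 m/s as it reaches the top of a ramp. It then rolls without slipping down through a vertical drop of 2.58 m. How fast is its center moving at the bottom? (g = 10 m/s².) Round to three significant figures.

v ≈ 8.05 m/s

Here I = (1/2)MR², so the shape factor k = I/(MR²) = 0.5.
Rolling without slipping gives ω = v/R, so the total kinetic energy is ½Mv² + ½Iω² = ½(1+k)Mv² = (3/4)Mv².
Energy conservation: (3/4)Mv₀² + Mgh = (3/4)Mv², so v² = v₀² + 2gh/(1+k).
v = √(5.52² + 2×10×2.58/1.5) = √64.87 ≈ 8.05 m/s.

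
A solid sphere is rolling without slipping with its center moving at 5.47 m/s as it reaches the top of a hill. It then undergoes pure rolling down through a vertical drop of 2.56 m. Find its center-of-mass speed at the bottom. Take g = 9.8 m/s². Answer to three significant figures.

Here I = (2/5)MR², so the shape factor k = I/(MR²) = 0.4.
Since it rolls without slipping, ω = v/R and KE = ½Mv² + ½Iω² = ½(1+k)Mv² = (7/10)Mv².
Conserving energy between top and bottom: (7/10)Mv² = (7/10)Mv₀² + Mgh, hence v² = v₀² + 2gh/(1+k).
v = √(5.47² + 2×9.8×2.56/1.4) = √65.76 ≈ 8.11 m/s.

v ≈ 8.11 m/s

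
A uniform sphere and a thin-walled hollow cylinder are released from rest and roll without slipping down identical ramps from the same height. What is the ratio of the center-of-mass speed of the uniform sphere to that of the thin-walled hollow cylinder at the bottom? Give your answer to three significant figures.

Each satisfies Mgh = ½(1+k)Mv² with k = I/(MR²), so v ∝ 1/√(1+k).
For the uniform sphere k = 0.4; for the thin-walled hollow cylinder k = 1.
v₁/v₂ = √((1+k₂)/(1+k₁)) = √(2/1.4) ≈ 1.20.

v_ratio ≈ 1.20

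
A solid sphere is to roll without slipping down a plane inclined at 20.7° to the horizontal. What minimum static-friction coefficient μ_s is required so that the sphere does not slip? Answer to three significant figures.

With I = (2/5)MR², the ratio k = I/(MR²) is 0.4.
Translational: Mg sinθ − f = Ma. Rotational about the CM: fR = Iα = kMRa, so f = kMa.
These give a = g sinθ/(1+k) and the required friction f = kMg sinθ/(1+k).
The normal force is N = Mg cosθ, so μ_min = f/N = k tanθ/(1+k).
μ_min = 0.4 × tan20.7° / 1.4 ≈ 0.108.

μ_min ≈ 0.108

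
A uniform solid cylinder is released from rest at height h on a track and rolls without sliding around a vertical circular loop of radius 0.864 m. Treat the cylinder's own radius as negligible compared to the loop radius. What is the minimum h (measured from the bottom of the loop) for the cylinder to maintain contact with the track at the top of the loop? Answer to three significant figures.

h_min ≈ 2.38 m

The moment of inertia is (1/2)MR², giving k ≡ I/(MR²) = 0.5.
At the top of the loop, the minimum-contact condition is Mg = Mv_top²/r, so v_top² = gr.
With ω = v/R, the kinetic energy at speed v is ½(1+k)Mv² = (3/4)Mv².
Energy conservation from release (height h) to the top (height 2r): Mgh = Mg(2r) + (3/4)M·gr.
Thus h_min = 2r + (1+k)r/2 = r(2 + 1.5/2) = 0.864 × 2.75 ≈ 2.38 m.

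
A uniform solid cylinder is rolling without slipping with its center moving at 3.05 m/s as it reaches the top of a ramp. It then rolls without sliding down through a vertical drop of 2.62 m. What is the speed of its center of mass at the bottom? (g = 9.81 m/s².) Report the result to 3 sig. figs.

The moment of inertia is (1/2)MR², giving k ≡ I/(MR²) = 0.5.
Rolling without slipping gives ω = v/R, so the total kinetic energy is ½Mv² + ½Iω² = ½(1+k)Mv² = (3/4)Mv².
Energy conservation: (3/4)Mv₀² + Mgh = (3/4)Mv², so v² = v₀² + 2gh/(1+k).
v = √(3.05² + 2×9.81×2.62/1.5) = √43.57 ≈ 6.60 m/s.

v ≈ 6.60 m/s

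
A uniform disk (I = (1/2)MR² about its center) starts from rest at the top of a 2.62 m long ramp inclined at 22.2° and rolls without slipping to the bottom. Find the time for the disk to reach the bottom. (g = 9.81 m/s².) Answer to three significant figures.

For this body I = (1/2)MR², i.e. k = I/(MR²) = 0.5.
Translational: Mg sinθ − f = Ma. Rotational about the CM: fR = Iα = kMRa, so f = kMa.
Hence a = g sinθ/(1+k) = 9.81×sin22.2°/1.5 = 2.471 m/s².
Starting from rest, L = ½at², so t = √(2L/a) = √(2×2.62/2.471) ≈ 1.46 s.

t ≈ 1.46 s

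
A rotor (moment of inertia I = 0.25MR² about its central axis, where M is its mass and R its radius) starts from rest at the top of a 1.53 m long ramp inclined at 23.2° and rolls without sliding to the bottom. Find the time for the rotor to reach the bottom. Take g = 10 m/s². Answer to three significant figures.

t ≈ 0.985 s

The moment of inertia is 0.25MR², giving k ≡ I/(MR²) = 0.25.
Along the incline Mg sinθ − f = Ma, and torque about the center fR = Iα = kMR²(a/R) gives f = kMa.
Hence a = g sinθ/(1+k) = 10×sin23.2°/1.25 = 3.152 m/s².
With constant a from rest, t = √(2L/a) = √(2·1.53/3.152) ≈ 0.985 s.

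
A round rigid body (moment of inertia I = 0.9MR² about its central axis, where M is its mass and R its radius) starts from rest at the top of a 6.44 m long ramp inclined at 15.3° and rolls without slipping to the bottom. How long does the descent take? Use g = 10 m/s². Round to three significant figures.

For this body I = 0.9MR², i.e. k = I/(MR²) = 0.9.
Newton's second law down the slope: Mg sinθ − f = Ma. The torque equation fR = Iα (with α = a/R) gives f = kMa.
Hence a = g sinθ/(1+k) = 10×sin15.3°/1.9 = 1.389 m/s².
With constant a from rest, t = √(2L/a) = √(2·6.44/1.389) ≈ 3.05 s.

t ≈ 3.05 s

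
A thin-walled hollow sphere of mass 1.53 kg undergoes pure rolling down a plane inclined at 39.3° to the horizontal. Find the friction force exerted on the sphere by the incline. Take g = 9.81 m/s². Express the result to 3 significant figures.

The moment of inertia is (2/3)MR², giving k ≡ I/(MR²) = 2/3.
Along the incline Mg sinθ − f = Ma, and torque about the center fR = Iα = kMR²(a/R) gives f = kMa.
Combining, a = g sinθ/(1+k) and f = kMa = kMg sinθ/(1+k).
f = (2/3) × 1.53 × 9.81 × sin39.3° / 1.667 ≈ 3.80 N.

f ≈ 3.80 N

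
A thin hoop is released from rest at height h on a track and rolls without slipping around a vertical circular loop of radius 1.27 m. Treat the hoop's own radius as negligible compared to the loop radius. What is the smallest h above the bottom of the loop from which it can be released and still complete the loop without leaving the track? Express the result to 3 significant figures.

h_min ≈ 3.81 m

Here I = MR², so the shape factor k = I/(MR²) = 1.
At the top, contact is just lost when gravity alone supplies the centripetal force: Mg = Mv_top²/r, i.e. v_top² = gr.
With ω = v/R, the kinetic energy at speed v is ½(1+k)Mv² = Mv².
Energy conservation from release (height h) to the top (height 2r): Mgh = Mg(2r) + M·gr.
Thus h_min = 2r + (1+k)r/2 = r(2 + 2/2) = 1.27 × 3 ≈ 3.81 m.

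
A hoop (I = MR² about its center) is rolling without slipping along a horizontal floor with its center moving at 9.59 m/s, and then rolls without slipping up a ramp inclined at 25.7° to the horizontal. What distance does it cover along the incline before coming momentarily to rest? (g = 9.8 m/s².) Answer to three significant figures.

For this body I = MR², i.e. k = I/(MR²) = 1.
Since it rolls without slipping, ω = v/R and KE = ½Mv² + ½Iω² = ½(1+k)Mv² = Mv².
Setting this equal to Mgh gives the vertical rise h = (1+k)v₀²/(2g) = 2×9.59²/(2×9.8) = 9.384 m.
Along the incline, d = h/sinθ = 9.384/sin25.7° ≈ 21.6 m.

d ≈ 21.6 m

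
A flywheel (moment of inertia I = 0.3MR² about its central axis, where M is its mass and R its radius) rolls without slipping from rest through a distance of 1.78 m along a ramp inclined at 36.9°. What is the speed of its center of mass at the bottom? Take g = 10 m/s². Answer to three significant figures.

v ≈ 4.05 m/s

For this body I = 0.3MR², i.e. k = I/(MR²) = 0.3.
Since it rolls without slipping, ω = v/R and KE = ½Mv² + ½Iω² = ½(1+k)Mv² = (13/20)Mv².
The vertical drop is h = L sinθ = 1.78 × sin36.9° = 1.069 m.
Setting Mgh = (13/20)Mv² gives v = √(2gh/(1+k)) = √(2·10·1.069/1.3) ≈ 4.05 m/s.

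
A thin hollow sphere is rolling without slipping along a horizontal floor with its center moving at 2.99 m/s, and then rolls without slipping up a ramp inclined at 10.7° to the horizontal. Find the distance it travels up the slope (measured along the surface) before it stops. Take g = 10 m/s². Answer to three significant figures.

With I = (2/3)MR², the ratio k = I/(MR²) is 2/3.
Pure rolling means v = ωR; then KE = ½Mv² + ½I(v/R)² = ½(1+k)Mv² = (5/6)Mv².
Setting this equal to Mgh gives the vertical rise h = (1+k)v₀²/(2g) = 1.667×2.99²/(2×10) = 0.745 m.
The distance along the slope is d = h/sinθ = 0.745/sin10.7° ≈ 4.01 m.

d ≈ 4.01 m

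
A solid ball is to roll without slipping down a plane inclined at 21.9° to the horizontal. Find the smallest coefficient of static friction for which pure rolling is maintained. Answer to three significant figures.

With I = (2/5)MR², the ratio k = I/(MR²) is 0.4.
Newton's second law down the slope: Mg sinθ − f = Ma. The torque equation fR = Iα (with α = a/R) gives f = kMa.
These give a = g sinθ/(1+k) and the required friction f = kMg sinθ/(1+k).
With N = Mg cosθ, the no-slip condition f ≤ μN gives μ_min = f/N = k tanθ/(1+k).
μ_min = 0.4 × tan21.9° / 1.4 ≈ 0.115.

μ_min ≈ 0.115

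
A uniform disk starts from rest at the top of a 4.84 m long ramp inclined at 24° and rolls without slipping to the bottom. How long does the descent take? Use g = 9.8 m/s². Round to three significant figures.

With I = (1/2)MR², the ratio k = I/(MR²) is 0.5.
Translational: Mg sinθ − f = Ma. Rotational about the CM: fR = Iα = kMRa, so f = kMa.
Hence a = g sinθ/(1+k) = 9.8×sin24°/1.5 = 2.657 m/s².
With constant a from rest, t = √(2L/a) = √(2·4.84/2.657) ≈ 1.91 s.

t ≈ 1.91 s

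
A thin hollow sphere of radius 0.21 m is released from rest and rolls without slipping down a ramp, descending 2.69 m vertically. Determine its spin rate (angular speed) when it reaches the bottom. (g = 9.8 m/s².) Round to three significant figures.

ω ≈ 26.8 rad/s

For this body I = (2/3)MR², i.e. k = I/(MR²) = 2/3.
The rolling condition ω = v/R makes the rotational term ½I(v/R)² = ½kMv², so KE_total = ½(1+k)Mv² = (5/6)Mv².
Energy conservation Mgh = ½(1+k)Mv² gives v = √(2gh/(1+k)) = √(2 × 9.8 × 2.69 / 1.667) = 5.624 m/s.
The angular speed follows from ω = v/R = 5.624/0.21 ≈ 26.8 rad/s.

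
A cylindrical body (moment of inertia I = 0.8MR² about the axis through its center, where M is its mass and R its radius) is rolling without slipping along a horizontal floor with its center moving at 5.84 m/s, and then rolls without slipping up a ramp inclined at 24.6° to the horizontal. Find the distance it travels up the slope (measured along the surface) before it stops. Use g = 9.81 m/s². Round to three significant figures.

The moment of inertia is 0.8MR², giving k ≡ I/(MR²) = 0.8.
Pure rolling means v = ωR; then KE = ½Mv² + ½I(v/R)² = ½(1+k)Mv² = (9/10)Mv².
Setting this equal to Mgh gives the vertical rise h = (1+k)v₀²/(2g) = 1.8×5.84²/(2×9.81) = 3.129 m.
Along the incline, d = h/sinθ = 3.129/sin24.6° ≈ 7.52 m.

d ≈ 7.52 m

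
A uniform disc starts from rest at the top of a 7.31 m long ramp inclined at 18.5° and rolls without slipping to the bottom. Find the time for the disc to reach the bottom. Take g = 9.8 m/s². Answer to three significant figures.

t ≈ 2.66 s

Here I = (1/2)MR², so the shape factor k = I/(MR²) = 0.5.
Translational: Mg sinθ − f = Ma. Rotational about the CM: fR = Iα = kMRa, so f = kMa.
Hence a = g sinθ/(1+k) = 9.8×sin18.5°/1.5 = 2.073 m/s².
Starting from rest, L = ½at², so t = √(2L/a) = √(2×7.31/2.073) ≈ 2.66 s.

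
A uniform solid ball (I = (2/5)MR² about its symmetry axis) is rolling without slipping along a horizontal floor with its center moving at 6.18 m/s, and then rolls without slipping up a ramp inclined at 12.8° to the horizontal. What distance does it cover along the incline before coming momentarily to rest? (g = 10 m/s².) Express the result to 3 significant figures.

d ≈ 12.1 m

Here I = (2/5)MR², so the shape factor k = I/(MR²) = 0.4.
Rolling without slipping gives ω = v/R, so the total kinetic energy is ½Mv² + ½Iω² = ½(1+k)Mv² = (7/10)Mv².
Setting this equal to Mgh gives the vertical rise h = (1+k)v₀²/(2g) = 1.4×6.18²/(2×10) = 2.673 m.
The distance along the slope is d = h/sinθ = 2.673/sin12.8° ≈ 12.1 m.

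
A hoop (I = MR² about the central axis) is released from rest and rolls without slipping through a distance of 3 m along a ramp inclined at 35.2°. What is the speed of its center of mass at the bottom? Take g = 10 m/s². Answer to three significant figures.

v ≈ 4.16 m/s

For this body I = MR², i.e. k = I/(MR²) = 1.
Rolling without slipping gives ω = v/R, so the total kinetic energy is ½Mv² + ½Iω² = ½(1+k)Mv² = Mv².
The vertical drop is h = L sinθ = 3 × sin35.2° = 1.729 m.
Energy conservation: Mgh = Mv², so v = √(2gh/(1+k)) = √(2 × 10 × 1.729 / 2) ≈ 4.16 m/s.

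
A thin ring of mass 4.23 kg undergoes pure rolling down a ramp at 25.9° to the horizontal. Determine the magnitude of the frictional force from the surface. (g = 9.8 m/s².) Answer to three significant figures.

f ≈ 9.05 N

With I = MR², the ratio k = I/(MR²) is 1.
Translational: Mg sinθ − f = Ma. Rotational about the CM: fR = Iα = kMRa, so f = kMa.
Combining, a = g sinθ/(1+k) and f = kMa = kMg sinθ/(1+k).
f = 1 × 4.23 × 9.8 × sin25.9° / 2 ≈ 9.05 N.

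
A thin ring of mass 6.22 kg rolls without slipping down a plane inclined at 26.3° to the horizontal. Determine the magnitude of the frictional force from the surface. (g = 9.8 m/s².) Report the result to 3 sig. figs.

For this body I = MR², i.e. k = I/(MR²) = 1.
Along the incline Mg sinθ − f = Ma, and torque about the center fR = Iα = kMR²(a/R) gives f = kMa.
Combining, a = g sinθ/(1+k) and f = kMa = kMg sinθ/(1+k).
f = 1 × 6.22 × 9.8 × sin26.3° / 2 ≈ 13.5 N.

f ≈ 13.5 N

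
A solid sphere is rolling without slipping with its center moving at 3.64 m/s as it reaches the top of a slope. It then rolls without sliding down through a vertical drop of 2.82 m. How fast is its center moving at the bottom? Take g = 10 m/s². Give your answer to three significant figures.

v ≈ 7.32 m/s

For this body I = (2/5)MR², i.e. k = I/(MR²) = 0.4.
Rolling without slipping gives ω = v/R, so the total kinetic energy is ½Mv² + ½Iω² = ½(1+k)Mv² = (7/10)Mv².
Conserving energy between top and bottom: (7/10)Mv² = (7/10)Mv₀² + Mgh, hence v² = v₀² + 2gh/(1+k).
v = √(3.64² + 2×10×2.82/1.4) = √53.54 ≈ 7.32 m/s.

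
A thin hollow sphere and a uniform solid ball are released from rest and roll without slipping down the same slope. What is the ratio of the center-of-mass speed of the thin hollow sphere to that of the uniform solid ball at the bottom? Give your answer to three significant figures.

Each satisfies Mgh = ½(1+k)Mv² with k = I/(MR²), so v ∝ 1/√(1+k).
For the thin hollow sphere k = 2/3; for the uniform solid ball k = 0.4.
v₁/v₂ = √((1+k₂)/(1+k₁)) = √(1.4/1.667) ≈ 0.917.

v_ratio ≈ 0.917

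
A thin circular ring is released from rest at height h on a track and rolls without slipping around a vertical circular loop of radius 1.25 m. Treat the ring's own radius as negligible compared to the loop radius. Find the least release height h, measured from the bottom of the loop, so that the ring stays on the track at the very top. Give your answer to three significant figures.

With I = MR², the ratio k = I/(MR²) is 1.
At the top of the loop, the minimum-contact condition is Mg = Mv_top²/r, so v_top² = gr.
With ω = v/R, the kinetic energy at speed v is ½(1+k)Mv² = Mv².
Energy conservation from release (height h) to the top (height 2r): Mgh = Mg(2r) + M·gr.
Thus h_min = 2r + (1+k)r/2 = r(2 + 2/2) = 1.25 × 3 ≈ 3.75 m.

h_min ≈ 3.75 m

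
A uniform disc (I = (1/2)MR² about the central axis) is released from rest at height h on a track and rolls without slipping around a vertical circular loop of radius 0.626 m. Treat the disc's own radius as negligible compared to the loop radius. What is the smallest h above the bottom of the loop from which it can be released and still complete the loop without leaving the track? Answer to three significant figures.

Here I = (1/2)MR², so the shape factor k = I/(MR²) = 0.5.
At the top of the loop, the minimum-contact condition is Mg = Mv_top²/r, so v_top² = gr.
With ω = v/R, the kinetic energy at speed v is ½(1+k)Mv² = (3/4)Mv².
Energy conservation from release (height h) to the top (height 2r): Mgh = Mg(2r) + (3/4)M·gr.
Thus h_min = 2r + (1+k)r/2 = r(2 + 1.5/2) = 0.626 × 2.75 ≈ 1.72 m.

h_min ≈ 1.72 m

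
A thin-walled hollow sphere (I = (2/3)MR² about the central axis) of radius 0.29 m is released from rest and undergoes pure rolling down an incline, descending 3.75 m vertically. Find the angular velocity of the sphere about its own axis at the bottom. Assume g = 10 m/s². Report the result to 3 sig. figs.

Here I = (2/3)MR², so the shape factor k = I/(MR²) = 2/3.
Since it rolls without slipping, ω = v/R and KE = ½Mv² + ½Iω² = ½(1+k)Mv² = (5/6)Mv².
Energy conservation Mgh = ½(1+k)Mv² gives v = √(2gh/(1+k)) = √(2 × 10 × 3.75 / 1.667) = 6.708 m/s.
Then ω = v/R = 6.708 / 0.29 ≈ 23.1 rad/s.

ω ≈ 23.1 rad/s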